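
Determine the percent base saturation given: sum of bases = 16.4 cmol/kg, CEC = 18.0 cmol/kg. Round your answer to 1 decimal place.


Step 1: BS = 100 * (sum of bases) / CEC
Step 2: BS = 100 * 16.4 / 18.0
Step 3: BS = 91.1%

91.1


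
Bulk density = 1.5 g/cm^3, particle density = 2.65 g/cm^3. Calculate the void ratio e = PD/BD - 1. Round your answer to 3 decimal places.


Step 1: e = PD / BD - 1
Step 2: e = 2.65 / 1.5 - 1
Step 3: e = 1.76667 - 1
Step 4: e = 0.767

0.767


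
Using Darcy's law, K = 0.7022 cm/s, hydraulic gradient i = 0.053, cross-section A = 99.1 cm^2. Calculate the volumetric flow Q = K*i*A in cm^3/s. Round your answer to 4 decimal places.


Step 1: Apply Darcy's law: Q = K * i * A
Step 2: Q = 0.7022 * 0.053 * 99.1
Step 3: Q = 3.6882 cm^3/s

3.6882


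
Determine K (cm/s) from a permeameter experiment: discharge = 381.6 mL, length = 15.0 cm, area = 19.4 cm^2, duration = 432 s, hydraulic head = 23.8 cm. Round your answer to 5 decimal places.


Step 1: K = Q * L / (A * t * h)
Step 2: Numerator = 381.6 * 15.0 = 5724.0
Step 3: Denominator = 19.4 * 432 * 23.8 = 199463.04
Step 4: K = 5724.0 / 199463.04 = 0.0287 cm/s

0.0287


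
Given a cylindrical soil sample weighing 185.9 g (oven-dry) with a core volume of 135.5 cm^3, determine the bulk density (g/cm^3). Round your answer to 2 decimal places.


Step 1: Identify the formula: BD = dry mass / volume
Step 2: Substitute values: BD = 185.9 / 135.5
Step 3: BD = 1.37 g/cm^3

1.37


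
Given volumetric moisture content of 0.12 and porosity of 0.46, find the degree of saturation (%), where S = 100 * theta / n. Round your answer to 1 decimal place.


Step 1: S = 100 * theta_v / n
Step 2: S = 100 * 0.12 / 0.46
Step 3: S = 26.1%

26.1


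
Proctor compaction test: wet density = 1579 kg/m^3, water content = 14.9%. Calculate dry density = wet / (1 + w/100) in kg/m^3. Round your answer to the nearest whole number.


Step 1: Dry density = wet density / (1 + w/100)
Step 2: Dry density = 1579 / (1 + 14.9/100)
Step 3: Dry density = 1579 / 1.149
Step 4: Dry density = 1374 kg/m^3

1374


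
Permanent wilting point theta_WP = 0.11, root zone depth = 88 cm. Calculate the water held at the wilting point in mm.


Step 1: Water (mm) = theta_WP * depth * 10
Step 2: Water = 0.11 * 88 * 10
Step 3: Water = 96.8 mm

96.8


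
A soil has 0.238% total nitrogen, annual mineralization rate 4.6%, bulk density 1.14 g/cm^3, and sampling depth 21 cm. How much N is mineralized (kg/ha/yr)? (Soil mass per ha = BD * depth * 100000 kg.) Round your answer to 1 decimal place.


Step 1: Soil mass per ha = BD * depth * 100000 = 1.14 * 21 * 100000 = 2394000 kg
Step 2: Total N pool = soil mass * N%/100 = 2394000 * 0.238/100 = 5697.72 kg/ha
Step 3: N mineralized = N pool * rate%/100 = 5697.72 * 4.6/100 = 262.1 kg/ha/yr

262.1


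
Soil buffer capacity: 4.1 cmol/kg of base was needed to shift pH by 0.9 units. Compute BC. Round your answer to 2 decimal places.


Step 1: BC = change in base / change in pH
Step 2: BC = 4.1 / 0.9
Step 3: BC = 4.56 cmol/(kg*pH unit)

4.56


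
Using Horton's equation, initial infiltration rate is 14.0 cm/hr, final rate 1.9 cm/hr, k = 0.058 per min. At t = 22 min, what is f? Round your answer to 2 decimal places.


Step 1: f = fc + (f0 - fc) * exp(-k * t)
Step 2: exp(-0.058 * 22) = 0.279152
Step 3: f = 1.9 + (14.0 - 1.9) * 0.279152
Step 4: f = 1.9 + 12.1 * 0.279152
Step 5: f = 5.28 cm/hr

5.28


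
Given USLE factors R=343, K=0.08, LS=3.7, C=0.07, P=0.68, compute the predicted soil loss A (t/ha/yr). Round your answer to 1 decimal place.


Step 1: A = R * K * LS * C * P
Step 2: R * K = 343 * 0.08 = 27.44
Step 3: (R*K) * LS = 27.44 * 3.7 = 101.528
Step 4: * C * P = 101.528 * 0.07 * 0.68 = 4.8
Step 5: A = 4.8 t/(ha*yr)

4.8


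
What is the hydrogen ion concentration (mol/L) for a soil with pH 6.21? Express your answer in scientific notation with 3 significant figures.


Step 1: [H+] = 10^(-pH)
Step 2: [H+] = 10^(-6.21)
Step 3: [H+] = 6.17e-07 mol/L

6.17e-07


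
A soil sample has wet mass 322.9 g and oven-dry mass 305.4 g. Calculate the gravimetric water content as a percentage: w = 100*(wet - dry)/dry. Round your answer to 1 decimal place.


Step 1: Water mass = wet - dry = 322.9 - 305.4 = 17.5 g
Step 2: w = 100 * water mass / dry mass
Step 3: w = 100 * 17.5 / 305.4 = 5.7%

5.7


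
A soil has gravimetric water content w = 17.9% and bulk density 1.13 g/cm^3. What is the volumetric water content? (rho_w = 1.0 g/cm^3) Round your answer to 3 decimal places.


Step 1: theta = (w / 100) * BD / rho_w
Step 2: theta = (17.9 / 100) * 1.13 / 1.0
Step 3: theta = 0.179 * 1.13
Step 4: theta = 0.202

0.202


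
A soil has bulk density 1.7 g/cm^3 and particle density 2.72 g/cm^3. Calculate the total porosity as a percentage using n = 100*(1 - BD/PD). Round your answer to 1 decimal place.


Step 1: Formula: n = 100 * (1 - BD / PD)
Step 2: n = 100 * (1 - 1.7 / 2.72)
Step 3: n = 100 * (1 - 0.625)
Step 4: n = 37.5%

37.5


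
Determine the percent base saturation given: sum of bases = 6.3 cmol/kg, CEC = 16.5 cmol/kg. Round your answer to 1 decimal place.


Step 1: BS = 100 * (sum of bases) / CEC
Step 2: BS = 100 * 6.3 / 16.5
Step 3: BS = 38.2%

38.2


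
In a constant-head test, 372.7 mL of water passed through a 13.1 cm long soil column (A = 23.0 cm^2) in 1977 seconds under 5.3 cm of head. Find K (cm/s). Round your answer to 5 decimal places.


Step 1: K = Q * L / (A * t * h)
Step 2: Numerator = 372.7 * 13.1 = 4882.37
Step 3: Denominator = 23.0 * 1977 * 5.3 = 240996.3
Step 4: K = 4882.37 / 240996.3 = 0.02026 cm/s

0.02026


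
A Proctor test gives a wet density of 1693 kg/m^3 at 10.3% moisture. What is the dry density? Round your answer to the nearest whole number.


Step 1: Dry density = wet density / (1 + w/100)
Step 2: Dry density = 1693 / (1 + 10.3/100)
Step 3: Dry density = 1693 / 1.103
Step 4: Dry density = 1535 kg/m^3

1535


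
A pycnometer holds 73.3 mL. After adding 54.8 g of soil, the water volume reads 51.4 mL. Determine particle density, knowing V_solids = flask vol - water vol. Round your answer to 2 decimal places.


Step 1: Volume of solids = flask volume - water volume with soil
Step 2: V_solids = 73.3 - 51.4 = 21.9 mL
Step 3: Particle density = mass / V_solids = 54.8 / 21.9 = 2.5 g/cm^3

2.5


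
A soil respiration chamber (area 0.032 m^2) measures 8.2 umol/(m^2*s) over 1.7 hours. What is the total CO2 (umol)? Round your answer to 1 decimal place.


Step 1: Convert time to seconds: 1.7 hr * 3600 = 6120.0 s
Step 2: Total = flux * area * time_s
Step 3: Total = 8.2 * 0.032 * 6120.0
Step 4: Total = 1605.9 umol

1605.9


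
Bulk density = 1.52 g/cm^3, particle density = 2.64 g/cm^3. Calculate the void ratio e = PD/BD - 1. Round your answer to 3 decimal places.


Step 1: e = PD / BD - 1
Step 2: e = 2.64 / 1.52 - 1
Step 3: e = 1.73684 - 1
Step 4: e = 0.737

0.737


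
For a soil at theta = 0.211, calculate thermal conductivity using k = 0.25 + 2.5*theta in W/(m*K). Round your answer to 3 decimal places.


Step 1: k = 0.25 + 2.5 * theta
Step 2: k = 0.25 + 2.5 * 0.211
Step 3: k = 0.25 + 0.528
Step 4: k = 0.778 W/(m*K)

0.778


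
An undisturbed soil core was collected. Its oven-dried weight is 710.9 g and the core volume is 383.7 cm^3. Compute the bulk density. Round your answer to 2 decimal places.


Step 1: Identify the formula: BD = dry mass / volume
Step 2: Substitute values: BD = 710.9 / 383.7
Step 3: BD = 1.85 g/cm^3

1.85


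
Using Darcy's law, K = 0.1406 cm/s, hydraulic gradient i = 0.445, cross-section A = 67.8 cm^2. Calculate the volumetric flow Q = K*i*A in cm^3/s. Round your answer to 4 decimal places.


Step 1: Apply Darcy's law: Q = K * i * A
Step 2: Q = 0.1406 * 0.445 * 67.8
Step 3: Q = 4.242 cm^3/s

4.242


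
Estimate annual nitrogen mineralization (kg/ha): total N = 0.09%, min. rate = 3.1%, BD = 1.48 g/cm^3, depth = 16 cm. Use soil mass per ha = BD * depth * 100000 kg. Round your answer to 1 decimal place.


Step 1: Soil mass per ha = BD * depth * 100000 = 1.48 * 16 * 100000 = 2368000 kg
Step 2: Total N pool = soil mass * N%/100 = 2368000 * 0.09/100 = 2131.2 kg/ha
Step 3: N mineralized = N pool * rate%/100 = 2131.2 * 3.1/100 = 66.1 kg/ha/yr

66.1


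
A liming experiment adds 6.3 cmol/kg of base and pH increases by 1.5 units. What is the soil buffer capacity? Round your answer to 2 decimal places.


Step 1: BC = change in base / change in pH
Step 2: BC = 6.3 / 1.5
Step 3: BC = 4.2 cmol/(kg*pH unit)

4.2


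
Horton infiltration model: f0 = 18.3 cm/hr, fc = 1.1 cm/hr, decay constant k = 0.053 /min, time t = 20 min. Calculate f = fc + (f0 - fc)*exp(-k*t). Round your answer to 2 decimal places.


Step 1: f = fc + (f0 - fc) * exp(-k * t)
Step 2: exp(-0.053 * 20) = 0.346456
Step 3: f = 1.1 + (18.3 - 1.1) * 0.346456
Step 4: f = 1.1 + 17.2 * 0.346456
Step 5: f = 7.06 cm/hr

7.06


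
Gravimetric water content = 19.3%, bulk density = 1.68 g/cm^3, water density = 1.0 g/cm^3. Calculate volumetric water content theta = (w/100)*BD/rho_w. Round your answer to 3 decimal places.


Step 1: theta = (w / 100) * BD / rho_w
Step 2: theta = (19.3 / 100) * 1.68 / 1.0
Step 3: theta = 0.193 * 1.68
Step 4: theta = 0.324

0.324


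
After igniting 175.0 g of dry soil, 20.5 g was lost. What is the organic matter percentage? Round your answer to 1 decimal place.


Step 1: OM% = 100 * LOI / sample mass
Step 2: OM = 100 * 20.5 / 175.0
Step 3: OM = 11.7%

11.7


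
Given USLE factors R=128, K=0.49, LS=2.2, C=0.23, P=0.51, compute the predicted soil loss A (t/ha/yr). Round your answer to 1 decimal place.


Step 1: A = R * K * LS * C * P
Step 2: R * K = 128 * 0.49 = 62.72
Step 3: (R*K) * LS = 62.72 * 2.2 = 137.984
Step 4: * C * P = 137.984 * 0.23 * 0.51 = 16.2
Step 5: A = 16.2 t/(ha*yr)

16.2


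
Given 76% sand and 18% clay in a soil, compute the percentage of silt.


Step 1: sand + silt + clay = 100%
Step 2: silt = 100 - sand - clay
Step 3: silt = 100 - 76 - 18
Step 4: silt = 6%

6


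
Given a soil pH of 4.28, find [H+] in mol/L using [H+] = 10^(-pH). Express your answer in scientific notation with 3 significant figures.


Step 1: [H+] = 10^(-pH)
Step 2: [H+] = 10^(-4.28)
Step 3: [H+] = 5.25e-05 mol/L

5.25e-05


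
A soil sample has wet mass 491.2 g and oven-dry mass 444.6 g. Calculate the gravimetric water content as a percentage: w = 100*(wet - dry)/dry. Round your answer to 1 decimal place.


Step 1: Water mass = wet - dry = 491.2 - 444.6 = 46.6 g
Step 2: w = 100 * water mass / dry mass
Step 3: w = 100 * 46.6 / 444.6 = 10.5%

10.5


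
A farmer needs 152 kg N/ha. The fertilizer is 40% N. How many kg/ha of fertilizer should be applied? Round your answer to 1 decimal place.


Step 1: Fertilizer rate = target N / (N content / 100)
Step 2: Rate = 152 / (40 / 100)
Step 3: Rate = 152 / 0.4
Step 4: Rate = 380.0 kg/ha

380.0


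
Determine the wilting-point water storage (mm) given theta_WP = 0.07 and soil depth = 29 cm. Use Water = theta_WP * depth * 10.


Step 1: Water (mm) = theta_WP * depth * 10
Step 2: Water = 0.07 * 29 * 10
Step 3: Water = 20.3 mm

20.3


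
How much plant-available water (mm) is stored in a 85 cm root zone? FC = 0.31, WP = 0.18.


Step 1: Available water = (FC - WP) * depth * 10
Step 2: AW = (0.31 - 0.18) * 85 * 10
Step 3: AW = 0.13 * 85 * 10
Step 4: AW = 110.5 mm

110.5


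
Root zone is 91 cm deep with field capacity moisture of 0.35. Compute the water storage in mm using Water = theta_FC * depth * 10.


Step 1: Water (mm) = theta_FC * depth (cm) * 10
Step 2: Water = 0.35 * 91 * 10
Step 3: Water = 318.5 mm

318.5


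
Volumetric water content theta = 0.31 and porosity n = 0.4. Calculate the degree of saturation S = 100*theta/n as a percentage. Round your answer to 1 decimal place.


Step 1: S = 100 * theta_v / n
Step 2: S = 100 * 0.31 / 0.4
Step 3: S = 77.5%

77.5


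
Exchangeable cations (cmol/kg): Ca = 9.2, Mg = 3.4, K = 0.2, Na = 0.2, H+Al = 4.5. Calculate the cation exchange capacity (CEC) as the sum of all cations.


Step 1: CEC = Ca + Mg + K + Na + (H+Al)
Step 2: CEC = 9.2 + 3.4 + 0.2 + 0.2 + 4.5
Step 3: CEC = 17.5 cmol/kg

17.5


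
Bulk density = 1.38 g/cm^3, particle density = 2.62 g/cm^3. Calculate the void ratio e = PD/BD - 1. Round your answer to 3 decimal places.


Step 1: e = PD / BD - 1
Step 2: e = 2.62 / 1.38 - 1
Step 3: e = 1.89855 - 1
Step 4: e = 0.899

0.899


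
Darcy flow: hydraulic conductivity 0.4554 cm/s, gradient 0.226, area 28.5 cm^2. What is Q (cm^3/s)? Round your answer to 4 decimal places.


Step 1: Apply Darcy's law: Q = K * i * A
Step 2: Q = 0.4554 * 0.226 * 28.5
Step 3: Q = 2.9332 cm^3/s

2.9332


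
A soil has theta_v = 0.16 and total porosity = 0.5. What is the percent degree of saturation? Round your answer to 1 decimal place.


Step 1: S = 100 * theta_v / n
Step 2: S = 100 * 0.16 / 0.5
Step 3: S = 32.0%

32.0


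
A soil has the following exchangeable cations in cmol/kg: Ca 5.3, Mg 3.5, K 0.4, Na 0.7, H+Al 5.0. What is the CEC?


Step 1: CEC = Ca + Mg + K + Na + (H+Al)
Step 2: CEC = 5.3 + 3.5 + 0.4 + 0.7 + 5.0
Step 3: CEC = 14.9 cmol/kg

14.9


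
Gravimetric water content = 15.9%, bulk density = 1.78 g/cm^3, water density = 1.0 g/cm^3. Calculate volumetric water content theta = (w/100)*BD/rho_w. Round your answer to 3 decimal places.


Step 1: theta = (w / 100) * BD / rho_w
Step 2: theta = (15.9 / 100) * 1.78 / 1.0
Step 3: theta = 0.159 * 1.78
Step 4: theta = 0.283

0.283


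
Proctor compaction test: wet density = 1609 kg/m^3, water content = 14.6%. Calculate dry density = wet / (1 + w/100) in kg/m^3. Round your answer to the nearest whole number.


Step 1: Dry density = wet density / (1 + w/100)
Step 2: Dry density = 1609 / (1 + 14.6/100)
Step 3: Dry density = 1609 / 1.146
Step 4: Dry density = 1404 kg/m^3

1404


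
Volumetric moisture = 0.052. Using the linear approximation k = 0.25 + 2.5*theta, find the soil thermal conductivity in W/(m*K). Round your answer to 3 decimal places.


Step 1: k = 0.25 + 2.5 * theta
Step 2: k = 0.25 + 2.5 * 0.052
Step 3: k = 0.25 + 0.13
Step 4: k = 0.38 W/(m*K)

0.38


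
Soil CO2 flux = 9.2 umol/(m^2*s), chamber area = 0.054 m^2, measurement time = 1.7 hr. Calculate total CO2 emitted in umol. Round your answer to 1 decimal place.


Step 1: Convert time to seconds: 1.7 hr * 3600 = 6120.0 s
Step 2: Total = flux * area * time_s
Step 3: Total = 9.2 * 0.054 * 6120.0
Step 4: Total = 3040.4 umol

3040.4


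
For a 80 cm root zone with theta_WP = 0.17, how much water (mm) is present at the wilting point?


Step 1: Water (mm) = theta_WP * depth * 10
Step 2: Water = 0.17 * 80 * 10
Step 3: Water = 136.0 mm

136.0


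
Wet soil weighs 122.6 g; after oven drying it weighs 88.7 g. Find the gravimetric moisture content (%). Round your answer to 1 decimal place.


Step 1: Water mass = wet - dry = 122.6 - 88.7 = 33.9 g
Step 2: w = 100 * water mass / dry mass
Step 3: w = 100 * 33.9 / 88.7 = 38.2%

38.2


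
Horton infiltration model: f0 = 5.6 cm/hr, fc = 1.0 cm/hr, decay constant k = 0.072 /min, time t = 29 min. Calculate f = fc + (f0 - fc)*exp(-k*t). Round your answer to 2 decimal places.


Step 1: f = fc + (f0 - fc) * exp(-k * t)
Step 2: exp(-0.072 * 29) = 0.123935
Step 3: f = 1.0 + (5.6 - 1.0) * 0.123935
Step 4: f = 1.0 + 4.6 * 0.123935
Step 5: f = 1.57 cm/hr

1.57


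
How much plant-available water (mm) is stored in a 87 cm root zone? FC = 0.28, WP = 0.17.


Step 1: Available water = (FC - WP) * depth * 10
Step 2: AW = (0.28 - 0.17) * 87 * 10
Step 3: AW = 0.11 * 87 * 10
Step 4: AW = 95.7 mm

95.7


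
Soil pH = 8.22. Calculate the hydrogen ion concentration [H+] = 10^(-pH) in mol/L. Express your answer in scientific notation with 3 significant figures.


Step 1: [H+] = 10^(-pH)
Step 2: [H+] = 10^(-8.22)
Step 3: [H+] = 6.03e-09 mol/L

6.03e-09


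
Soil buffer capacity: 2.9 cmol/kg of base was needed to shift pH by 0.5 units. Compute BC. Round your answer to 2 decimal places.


Step 1: BC = change in base / change in pH
Step 2: BC = 2.9 / 0.5
Step 3: BC = 5.8 cmol/(kg*pH unit)

5.8


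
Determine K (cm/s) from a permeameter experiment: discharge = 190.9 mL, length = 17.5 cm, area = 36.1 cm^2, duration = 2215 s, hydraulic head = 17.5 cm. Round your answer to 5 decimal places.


Step 1: K = Q * L / (A * t * h)
Step 2: Numerator = 190.9 * 17.5 = 3340.75
Step 3: Denominator = 36.1 * 2215 * 17.5 = 1399326.25
Step 4: K = 3340.75 / 1399326.25 = 0.00239 cm/s

0.00239


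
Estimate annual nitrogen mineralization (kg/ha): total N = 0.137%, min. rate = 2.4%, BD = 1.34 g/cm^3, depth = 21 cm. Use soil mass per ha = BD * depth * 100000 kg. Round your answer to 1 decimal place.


Step 1: Soil mass per ha = BD * depth * 100000 = 1.34 * 21 * 100000 = 2814000 kg
Step 2: Total N pool = soil mass * N%/100 = 2814000 * 0.137/100 = 3855.18 kg/ha
Step 3: N mineralized = N pool * rate%/100 = 3855.18 * 2.4/100 = 92.5 kg/ha/yr

92.5


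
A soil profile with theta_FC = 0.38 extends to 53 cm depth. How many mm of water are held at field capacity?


Step 1: Water (mm) = theta_FC * depth (cm) * 10
Step 2: Water = 0.38 * 53 * 10
Step 3: Water = 201.4 mm

201.4


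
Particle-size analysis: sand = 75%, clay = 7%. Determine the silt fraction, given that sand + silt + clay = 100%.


Step 1: sand + silt + clay = 100%
Step 2: silt = 100 - sand - clay
Step 3: silt = 100 - 75 - 7
Step 4: silt = 18%

18


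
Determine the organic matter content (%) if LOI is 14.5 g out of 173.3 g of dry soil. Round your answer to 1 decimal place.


Step 1: OM% = 100 * LOI / sample mass
Step 2: OM = 100 * 14.5 / 173.3
Step 3: OM = 8.4%

8.4


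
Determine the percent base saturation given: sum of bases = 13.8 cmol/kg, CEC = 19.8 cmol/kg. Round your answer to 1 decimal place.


Step 1: BS = 100 * (sum of bases) / CEC
Step 2: BS = 100 * 13.8 / 19.8
Step 3: BS = 69.7%

69.7


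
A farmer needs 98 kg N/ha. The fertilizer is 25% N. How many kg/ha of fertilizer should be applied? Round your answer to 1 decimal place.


Step 1: Fertilizer rate = target N / (N content / 100)
Step 2: Rate = 98 / (25 / 100)
Step 3: Rate = 98 / 0.25
Step 4: Rate = 392.0 kg/ha

392.0


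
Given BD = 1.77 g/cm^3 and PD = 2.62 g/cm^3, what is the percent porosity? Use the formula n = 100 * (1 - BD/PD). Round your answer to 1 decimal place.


Step 1: Formula: n = 100 * (1 - BD / PD)
Step 2: n = 100 * (1 - 1.77 / 2.62)
Step 3: n = 100 * (1 - 0.67557)
Step 4: n = 32.4%

32.4


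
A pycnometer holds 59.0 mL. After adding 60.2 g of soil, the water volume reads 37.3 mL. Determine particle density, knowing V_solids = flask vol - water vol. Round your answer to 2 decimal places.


Step 1: Volume of solids = flask volume - water volume with soil
Step 2: V_solids = 59.0 - 37.3 = 21.7 mL
Step 3: Particle density = mass / V_solids = 60.2 / 21.7 = 2.77 g/cm^3

2.77


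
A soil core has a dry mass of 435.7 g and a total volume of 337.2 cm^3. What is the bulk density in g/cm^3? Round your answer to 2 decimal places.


Step 1: Identify the formula: BD = dry mass / volume
Step 2: Substitute values: BD = 435.7 / 337.2
Step 3: BD = 1.29 g/cm^3

1.29


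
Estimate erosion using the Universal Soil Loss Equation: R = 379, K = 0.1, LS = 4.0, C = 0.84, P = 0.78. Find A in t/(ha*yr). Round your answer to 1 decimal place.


Step 1: A = R * K * LS * C * P
Step 2: R * K = 379 * 0.1 = 37.9
Step 3: (R*K) * LS = 37.9 * 4.0 = 151.6
Step 4: * C * P = 151.6 * 0.84 * 0.78 = 99.3
Step 5: A = 99.3 t/(ha*yr)

99.3


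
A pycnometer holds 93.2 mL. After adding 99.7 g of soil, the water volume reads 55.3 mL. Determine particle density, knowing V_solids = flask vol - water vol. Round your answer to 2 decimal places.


Step 1: Volume of solids = flask volume - water volume with soil
Step 2: V_solids = 93.2 - 55.3 = 37.9 mL
Step 3: Particle density = mass / V_solids = 99.7 / 37.9 = 2.63 g/cm^3

2.63


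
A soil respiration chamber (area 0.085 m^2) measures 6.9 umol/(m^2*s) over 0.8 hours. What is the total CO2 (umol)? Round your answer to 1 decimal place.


Step 1: Convert time to seconds: 0.8 hr * 3600 = 2880.0 s
Step 2: Total = flux * area * time_s
Step 3: Total = 6.9 * 0.085 * 2880.0
Step 4: Total = 1689.1 umol

1689.1


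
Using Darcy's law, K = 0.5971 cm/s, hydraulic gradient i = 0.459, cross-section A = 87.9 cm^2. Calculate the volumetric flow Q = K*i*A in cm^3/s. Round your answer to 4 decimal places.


Step 1: Apply Darcy's law: Q = K * i * A
Step 2: Q = 0.5971 * 0.459 * 87.9
Step 3: Q = 24.0907 cm^3/s

24.0907


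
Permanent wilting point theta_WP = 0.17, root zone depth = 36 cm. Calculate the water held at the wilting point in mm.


Step 1: Water (mm) = theta_WP * depth * 10
Step 2: Water = 0.17 * 36 * 10
Step 3: Water = 61.2 mm

61.2


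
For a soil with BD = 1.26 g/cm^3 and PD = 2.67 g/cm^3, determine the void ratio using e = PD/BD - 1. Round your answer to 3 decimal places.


Step 1: e = PD / BD - 1
Step 2: e = 2.67 / 1.26 - 1
Step 3: e = 2.11905 - 1
Step 4: e = 1.119

1.119


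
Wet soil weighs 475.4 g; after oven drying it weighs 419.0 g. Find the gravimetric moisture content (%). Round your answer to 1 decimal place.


Step 1: Water mass = wet - dry = 475.4 - 419.0 = 56.4 g
Step 2: w = 100 * water mass / dry mass
Step 3: w = 100 * 56.4 / 419.0 = 13.5%

13.5


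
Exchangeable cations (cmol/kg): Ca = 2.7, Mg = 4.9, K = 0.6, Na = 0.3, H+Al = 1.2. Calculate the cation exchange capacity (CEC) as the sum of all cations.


Step 1: CEC = Ca + Mg + K + Na + (H+Al)
Step 2: CEC = 2.7 + 4.9 + 0.6 + 0.3 + 1.2
Step 3: CEC = 9.7 cmol/kg

9.7


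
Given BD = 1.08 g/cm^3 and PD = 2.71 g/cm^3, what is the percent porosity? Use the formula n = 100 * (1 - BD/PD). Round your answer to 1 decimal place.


Step 1: Formula: n = 100 * (1 - BD / PD)
Step 2: n = 100 * (1 - 1.08 / 2.71)
Step 3: n = 100 * (1 - 0.39852)
Step 4: n = 60.1%

60.1


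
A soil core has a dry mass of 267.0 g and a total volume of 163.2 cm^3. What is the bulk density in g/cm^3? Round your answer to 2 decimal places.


Step 1: Identify the formula: BD = dry mass / volume
Step 2: Substitute values: BD = 267.0 / 163.2
Step 3: BD = 1.64 g/cm^3

1.64


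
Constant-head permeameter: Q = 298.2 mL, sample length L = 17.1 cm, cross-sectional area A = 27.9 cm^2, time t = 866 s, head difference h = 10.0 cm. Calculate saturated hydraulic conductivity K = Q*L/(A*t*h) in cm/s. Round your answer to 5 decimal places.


Step 1: K = Q * L / (A * t * h)
Step 2: Numerator = 298.2 * 17.1 = 5099.22
Step 3: Denominator = 27.9 * 866 * 10.0 = 241614.0
Step 4: K = 5099.22 / 241614.0 = 0.0211 cm/s

0.0211


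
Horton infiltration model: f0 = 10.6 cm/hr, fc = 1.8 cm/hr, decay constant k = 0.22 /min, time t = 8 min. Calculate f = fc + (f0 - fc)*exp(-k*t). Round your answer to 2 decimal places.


Step 1: f = fc + (f0 - fc) * exp(-k * t)
Step 2: exp(-0.22 * 8) = 0.172045
Step 3: f = 1.8 + (10.6 - 1.8) * 0.172045
Step 4: f = 1.8 + 8.8 * 0.172045
Step 5: f = 3.31 cm/hr

3.31


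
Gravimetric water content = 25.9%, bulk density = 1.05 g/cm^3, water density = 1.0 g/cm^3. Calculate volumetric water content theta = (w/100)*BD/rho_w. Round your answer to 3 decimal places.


Step 1: theta = (w / 100) * BD / rho_w
Step 2: theta = (25.9 / 100) * 1.05 / 1.0
Step 3: theta = 0.259 * 1.05
Step 4: theta = 0.272

0.272


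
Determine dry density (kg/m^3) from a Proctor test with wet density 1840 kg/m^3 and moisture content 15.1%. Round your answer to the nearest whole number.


Step 1: Dry density = wet density / (1 + w/100)
Step 2: Dry density = 1840 / (1 + 15.1/100)
Step 3: Dry density = 1840 / 1.151
Step 4: Dry density = 1599 kg/m^3

1599


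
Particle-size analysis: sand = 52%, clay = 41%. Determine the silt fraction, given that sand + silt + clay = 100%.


Step 1: sand + silt + clay = 100%
Step 2: silt = 100 - sand - clay
Step 3: silt = 100 - 52 - 41
Step 4: silt = 7%

7


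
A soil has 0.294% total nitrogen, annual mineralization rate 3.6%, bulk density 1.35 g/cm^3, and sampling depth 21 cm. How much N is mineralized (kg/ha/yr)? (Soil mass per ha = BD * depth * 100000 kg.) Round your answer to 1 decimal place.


Step 1: Soil mass per ha = BD * depth * 100000 = 1.35 * 21 * 100000 = 2835000 kg
Step 2: Total N pool = soil mass * N%/100 = 2835000 * 0.294/100 = 8334.9 kg/ha
Step 3: N mineralized = N pool * rate%/100 = 8334.9 * 3.6/100 = 300.1 kg/ha/yr

300.1


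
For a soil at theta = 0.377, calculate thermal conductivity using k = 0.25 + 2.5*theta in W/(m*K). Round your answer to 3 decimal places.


Step 1: k = 0.25 + 2.5 * theta
Step 2: k = 0.25 + 2.5 * 0.377
Step 3: k = 0.25 + 0.943
Step 4: k = 1.193 W/(m*K)

1.193


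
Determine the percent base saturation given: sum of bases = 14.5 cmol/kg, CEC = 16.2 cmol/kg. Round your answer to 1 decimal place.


Step 1: BS = 100 * (sum of bases) / CEC
Step 2: BS = 100 * 14.5 / 16.2
Step 3: BS = 89.5%

89.5


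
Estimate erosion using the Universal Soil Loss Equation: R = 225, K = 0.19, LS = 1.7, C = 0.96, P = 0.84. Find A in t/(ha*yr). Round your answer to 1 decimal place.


Step 1: A = R * K * LS * C * P
Step 2: R * K = 225 * 0.19 = 42.75
Step 3: (R*K) * LS = 42.75 * 1.7 = 72.675
Step 4: * C * P = 72.675 * 0.96 * 0.84 = 58.6
Step 5: A = 58.6 t/(ha*yr)

58.6


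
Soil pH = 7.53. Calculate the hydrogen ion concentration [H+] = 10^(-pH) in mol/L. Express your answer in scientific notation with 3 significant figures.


Step 1: [H+] = 10^(-pH)
Step 2: [H+] = 10^(-7.53)
Step 3: [H+] = 2.95e-08 mol/L

2.95e-08


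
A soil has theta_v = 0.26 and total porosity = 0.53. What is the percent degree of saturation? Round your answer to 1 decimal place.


Step 1: S = 100 * theta_v / n
Step 2: S = 100 * 0.26 / 0.53
Step 3: S = 49.1%

49.1


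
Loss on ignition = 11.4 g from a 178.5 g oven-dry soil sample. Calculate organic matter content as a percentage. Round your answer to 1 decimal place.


Step 1: OM% = 100 * LOI / sample mass
Step 2: OM = 100 * 11.4 / 178.5
Step 3: OM = 6.4%

6.4


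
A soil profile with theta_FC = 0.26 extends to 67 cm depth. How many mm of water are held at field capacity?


Step 1: Water (mm) = theta_FC * depth (cm) * 10
Step 2: Water = 0.26 * 67 * 10
Step 3: Water = 174.2 mm

174.2


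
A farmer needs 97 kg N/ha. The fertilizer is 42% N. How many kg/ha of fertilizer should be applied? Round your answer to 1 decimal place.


Step 1: Fertilizer rate = target N / (N content / 100)
Step 2: Rate = 97 / (42 / 100)
Step 3: Rate = 97 / 0.42
Step 4: Rate = 231.0 kg/ha

231.0


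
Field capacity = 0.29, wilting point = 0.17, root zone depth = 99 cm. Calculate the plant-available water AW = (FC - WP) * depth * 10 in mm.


Step 1: Available water = (FC - WP) * depth * 10
Step 2: AW = (0.29 - 0.17) * 99 * 10
Step 3: AW = 0.12 * 99 * 10
Step 4: AW = 118.8 mm

118.8


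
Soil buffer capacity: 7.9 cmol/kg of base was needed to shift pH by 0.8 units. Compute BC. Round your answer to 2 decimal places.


Step 1: BC = change in base / change in pH
Step 2: BC = 7.9 / 0.8
Step 3: BC = 9.88 cmol/(kg*pH unit)

9.88


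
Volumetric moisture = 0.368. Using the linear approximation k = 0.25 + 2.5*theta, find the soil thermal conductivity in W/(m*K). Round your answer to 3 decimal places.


Step 1: k = 0.25 + 2.5 * theta
Step 2: k = 0.25 + 2.5 * 0.368
Step 3: k = 0.25 + 0.92
Step 4: k = 1.17 W/(m*K)

1.17


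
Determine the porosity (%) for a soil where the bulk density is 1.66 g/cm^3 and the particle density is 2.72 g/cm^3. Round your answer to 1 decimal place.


Step 1: Formula: n = 100 * (1 - BD / PD)
Step 2: n = 100 * (1 - 1.66 / 2.72)
Step 3: n = 100 * (1 - 0.61029)
Step 4: n = 39.0%

39.0


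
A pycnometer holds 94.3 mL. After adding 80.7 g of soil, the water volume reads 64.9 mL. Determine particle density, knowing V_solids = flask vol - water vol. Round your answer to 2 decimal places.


Step 1: Volume of solids = flask volume - water volume with soil
Step 2: V_solids = 94.3 - 64.9 = 29.4 mL
Step 3: Particle density = mass / V_solids = 80.7 / 29.4 = 2.74 g/cm^3

2.74


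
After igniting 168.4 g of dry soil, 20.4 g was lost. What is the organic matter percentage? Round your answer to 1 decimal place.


Step 1: OM% = 100 * LOI / sample mass
Step 2: OM = 100 * 20.4 / 168.4
Step 3: OM = 12.1%

12.1


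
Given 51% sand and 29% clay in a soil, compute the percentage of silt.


Step 1: sand + silt + clay = 100%
Step 2: silt = 100 - sand - clay
Step 3: silt = 100 - 51 - 29
Step 4: silt = 20%

20


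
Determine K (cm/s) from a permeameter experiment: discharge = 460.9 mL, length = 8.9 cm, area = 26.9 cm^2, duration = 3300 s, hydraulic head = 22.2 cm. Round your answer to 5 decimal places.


Step 1: K = Q * L / (A * t * h)
Step 2: Numerator = 460.9 * 8.9 = 4102.01
Step 3: Denominator = 26.9 * 3300 * 22.2 = 1970694.0
Step 4: K = 4102.01 / 1970694.0 = 0.00208 cm/s

0.00208


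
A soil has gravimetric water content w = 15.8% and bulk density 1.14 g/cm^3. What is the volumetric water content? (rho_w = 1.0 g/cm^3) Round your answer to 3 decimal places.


Step 1: theta = (w / 100) * BD / rho_w
Step 2: theta = (15.8 / 100) * 1.14 / 1.0
Step 3: theta = 0.158 * 1.14
Step 4: theta = 0.18

0.18


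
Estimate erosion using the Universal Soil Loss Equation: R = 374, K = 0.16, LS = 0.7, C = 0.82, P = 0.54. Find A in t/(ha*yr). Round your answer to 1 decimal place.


Step 1: A = R * K * LS * C * P
Step 2: R * K = 374 * 0.16 = 59.84
Step 3: (R*K) * LS = 59.84 * 0.7 = 41.888
Step 4: * C * P = 41.888 * 0.82 * 0.54 = 18.5
Step 5: A = 18.5 t/(ha*yr)

18.5


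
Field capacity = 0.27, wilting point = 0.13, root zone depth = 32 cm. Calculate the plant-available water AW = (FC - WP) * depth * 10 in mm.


Step 1: Available water = (FC - WP) * depth * 10
Step 2: AW = (0.27 - 0.13) * 32 * 10
Step 3: AW = 0.14 * 32 * 10
Step 4: AW = 44.8 mm

44.8


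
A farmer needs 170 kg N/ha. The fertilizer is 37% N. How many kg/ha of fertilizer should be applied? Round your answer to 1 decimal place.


Step 1: Fertilizer rate = target N / (N content / 100)
Step 2: Rate = 170 / (37 / 100)
Step 3: Rate = 170 / 0.37
Step 4: Rate = 459.5 kg/ha

459.5


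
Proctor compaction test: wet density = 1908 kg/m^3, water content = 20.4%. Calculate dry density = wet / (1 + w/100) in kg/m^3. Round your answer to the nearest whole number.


Step 1: Dry density = wet density / (1 + w/100)
Step 2: Dry density = 1908 / (1 + 20.4/100)
Step 3: Dry density = 1908 / 1.204
Step 4: Dry density = 1585 kg/m^3

1585


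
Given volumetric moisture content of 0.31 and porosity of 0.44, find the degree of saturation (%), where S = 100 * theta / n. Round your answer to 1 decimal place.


Step 1: S = 100 * theta_v / n
Step 2: S = 100 * 0.31 / 0.44
Step 3: S = 70.5%

70.5


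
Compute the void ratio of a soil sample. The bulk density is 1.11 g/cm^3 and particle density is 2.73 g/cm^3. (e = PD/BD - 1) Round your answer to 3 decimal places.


Step 1: e = PD / BD - 1
Step 2: e = 2.73 / 1.11 - 1
Step 3: e = 2.45946 - 1
Step 4: e = 1.459

1.459


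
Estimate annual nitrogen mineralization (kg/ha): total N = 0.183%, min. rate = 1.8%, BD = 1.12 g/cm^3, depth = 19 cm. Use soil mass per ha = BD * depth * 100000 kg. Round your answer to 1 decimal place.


Step 1: Soil mass per ha = BD * depth * 100000 = 1.12 * 19 * 100000 = 2128000 kg
Step 2: Total N pool = soil mass * N%/100 = 2128000 * 0.183/100 = 3894.24 kg/ha
Step 3: N mineralized = N pool * rate%/100 = 3894.24 * 1.8/100 = 70.1 kg/ha/yr

70.1


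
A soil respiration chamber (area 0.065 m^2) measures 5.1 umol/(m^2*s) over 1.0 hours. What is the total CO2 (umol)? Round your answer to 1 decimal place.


Step 1: Convert time to seconds: 1.0 hr * 3600 = 3600.0 s
Step 2: Total = flux * area * time_s
Step 3: Total = 5.1 * 0.065 * 3600.0
Step 4: Total = 1193.4 umol

1193.4


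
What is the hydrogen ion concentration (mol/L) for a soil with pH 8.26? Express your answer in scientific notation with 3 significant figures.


Step 1: [H+] = 10^(-pH)
Step 2: [H+] = 10^(-8.26)
Step 3: [H+] = 5.50e-09 mol/L

5.50e-09


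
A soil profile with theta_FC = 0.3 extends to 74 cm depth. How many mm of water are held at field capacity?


Step 1: Water (mm) = theta_FC * depth (cm) * 10
Step 2: Water = 0.3 * 74 * 10
Step 3: Water = 222.0 mm

222.0


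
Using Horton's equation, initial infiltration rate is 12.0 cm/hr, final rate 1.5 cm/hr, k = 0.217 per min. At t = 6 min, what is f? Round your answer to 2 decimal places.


Step 1: f = fc + (f0 - fc) * exp(-k * t)
Step 2: exp(-0.217 * 6) = 0.271987
Step 3: f = 1.5 + (12.0 - 1.5) * 0.271987
Step 4: f = 1.5 + 10.5 * 0.271987
Step 5: f = 4.36 cm/hr

4.36


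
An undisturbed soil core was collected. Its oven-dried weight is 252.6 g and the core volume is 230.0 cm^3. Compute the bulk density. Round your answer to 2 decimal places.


Step 1: Identify the formula: BD = dry mass / volume
Step 2: Substitute values: BD = 252.6 / 230.0
Step 3: BD = 1.1 g/cm^3

1.1


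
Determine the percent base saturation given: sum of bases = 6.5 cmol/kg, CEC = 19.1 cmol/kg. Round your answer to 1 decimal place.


Step 1: BS = 100 * (sum of bases) / CEC
Step 2: BS = 100 * 6.5 / 19.1
Step 3: BS = 34.0%

34.0


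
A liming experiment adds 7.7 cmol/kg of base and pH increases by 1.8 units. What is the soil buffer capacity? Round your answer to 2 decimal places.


Step 1: BC = change in base / change in pH
Step 2: BC = 7.7 / 1.8
Step 3: BC = 4.28 cmol/(kg*pH unit)

4.28


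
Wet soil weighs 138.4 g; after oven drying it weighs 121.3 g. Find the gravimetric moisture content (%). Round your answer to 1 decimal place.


Step 1: Water mass = wet - dry = 138.4 - 121.3 = 17.1 g
Step 2: w = 100 * water mass / dry mass
Step 3: w = 100 * 17.1 / 121.3 = 14.1%

14.1


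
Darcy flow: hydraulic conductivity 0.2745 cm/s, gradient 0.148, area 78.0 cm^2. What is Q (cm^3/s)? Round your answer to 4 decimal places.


Step 1: Apply Darcy's law: Q = K * i * A
Step 2: Q = 0.2745 * 0.148 * 78.0
Step 3: Q = 3.1688 cm^3/s

3.1688


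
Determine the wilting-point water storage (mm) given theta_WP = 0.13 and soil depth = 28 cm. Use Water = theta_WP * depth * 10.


Step 1: Water (mm) = theta_WP * depth * 10
Step 2: Water = 0.13 * 28 * 10
Step 3: Water = 36.4 mm

36.4


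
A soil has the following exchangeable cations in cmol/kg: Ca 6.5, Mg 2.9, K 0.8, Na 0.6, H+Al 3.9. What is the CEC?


Step 1: CEC = Ca + Mg + K + Na + (H+Al)
Step 2: CEC = 6.5 + 2.9 + 0.8 + 0.6 + 3.9
Step 3: CEC = 14.7 cmol/kg

14.7


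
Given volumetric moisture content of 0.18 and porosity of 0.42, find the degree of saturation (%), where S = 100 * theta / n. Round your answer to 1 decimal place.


Step 1: S = 100 * theta_v / n
Step 2: S = 100 * 0.18 / 0.42
Step 3: S = 42.9%

42.9


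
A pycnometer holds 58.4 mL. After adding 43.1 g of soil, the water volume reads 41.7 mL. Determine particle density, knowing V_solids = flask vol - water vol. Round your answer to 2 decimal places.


Step 1: Volume of solids = flask volume - water volume with soil
Step 2: V_solids = 58.4 - 41.7 = 16.7 mL
Step 3: Particle density = mass / V_solids = 43.1 / 16.7 = 2.58 g/cm^3

2.58


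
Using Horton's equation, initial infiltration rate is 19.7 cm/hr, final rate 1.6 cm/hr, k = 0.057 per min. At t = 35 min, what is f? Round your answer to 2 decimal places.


Step 1: f = fc + (f0 - fc) * exp(-k * t)
Step 2: exp(-0.057 * 35) = 0.136014
Step 3: f = 1.6 + (19.7 - 1.6) * 0.136014
Step 4: f = 1.6 + 18.1 * 0.136014
Step 5: f = 4.06 cm/hr

4.06


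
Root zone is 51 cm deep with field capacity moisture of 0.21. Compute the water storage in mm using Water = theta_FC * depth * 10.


Step 1: Water (mm) = theta_FC * depth (cm) * 10
Step 2: Water = 0.21 * 51 * 10
Step 3: Water = 107.1 mm

107.1


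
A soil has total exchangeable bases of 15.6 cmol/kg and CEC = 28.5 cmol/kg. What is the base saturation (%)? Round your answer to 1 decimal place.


Step 1: BS = 100 * (sum of bases) / CEC
Step 2: BS = 100 * 15.6 / 28.5
Step 3: BS = 54.7%

54.7


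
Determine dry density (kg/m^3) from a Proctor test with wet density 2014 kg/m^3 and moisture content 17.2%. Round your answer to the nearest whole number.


Step 1: Dry density = wet density / (1 + w/100)
Step 2: Dry density = 2014 / (1 + 17.2/100)
Step 3: Dry density = 2014 / 1.172
Step 4: Dry density = 1718 kg/m^3

1718


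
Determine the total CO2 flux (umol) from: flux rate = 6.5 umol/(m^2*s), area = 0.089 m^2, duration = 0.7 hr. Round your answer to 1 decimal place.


Step 1: Convert time to seconds: 0.7 hr * 3600 = 2520.0 s
Step 2: Total = flux * area * time_s
Step 3: Total = 6.5 * 0.089 * 2520.0
Step 4: Total = 1457.8 umol

1457.8


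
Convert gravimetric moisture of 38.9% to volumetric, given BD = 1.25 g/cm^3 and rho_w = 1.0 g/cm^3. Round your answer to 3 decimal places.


Step 1: theta = (w / 100) * BD / rho_w
Step 2: theta = (38.9 / 100) * 1.25 / 1.0
Step 3: theta = 0.389 * 1.25
Step 4: theta = 0.486

0.486


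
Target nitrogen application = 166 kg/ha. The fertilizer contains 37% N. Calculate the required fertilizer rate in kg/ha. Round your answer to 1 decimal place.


Step 1: Fertilizer rate = target N / (N content / 100)
Step 2: Rate = 166 / (37 / 100)
Step 3: Rate = 166 / 0.37
Step 4: Rate = 448.6 kg/ha

448.6


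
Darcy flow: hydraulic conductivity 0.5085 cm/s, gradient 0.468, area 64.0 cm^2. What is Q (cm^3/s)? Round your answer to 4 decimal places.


Step 1: Apply Darcy's law: Q = K * i * A
Step 2: Q = 0.5085 * 0.468 * 64.0
Step 3: Q = 15.2306 cm^3/s

15.2306


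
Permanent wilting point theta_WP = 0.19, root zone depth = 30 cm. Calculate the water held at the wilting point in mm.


Step 1: Water (mm) = theta_WP * depth * 10
Step 2: Water = 0.19 * 30 * 10
Step 3: Water = 57.0 mm

57.0


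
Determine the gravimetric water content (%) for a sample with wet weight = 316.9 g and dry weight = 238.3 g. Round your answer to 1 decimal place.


Step 1: Water mass = wet - dry = 316.9 - 238.3 = 78.6 g
Step 2: w = 100 * water mass / dry mass
Step 3: w = 100 * 78.6 / 238.3 = 33.0%

33.0


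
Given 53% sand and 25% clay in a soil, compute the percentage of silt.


Step 1: sand + silt + clay = 100%
Step 2: silt = 100 - sand - clay
Step 3: silt = 100 - 53 - 25
Step 4: silt = 22%

22


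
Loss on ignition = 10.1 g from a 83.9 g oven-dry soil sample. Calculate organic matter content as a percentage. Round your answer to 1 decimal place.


Step 1: OM% = 100 * LOI / sample mass
Step 2: OM = 100 * 10.1 / 83.9
Step 3: OM = 12.0%

12.0


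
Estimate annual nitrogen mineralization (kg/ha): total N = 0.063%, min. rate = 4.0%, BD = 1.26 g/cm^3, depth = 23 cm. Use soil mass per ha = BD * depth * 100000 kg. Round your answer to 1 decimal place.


Step 1: Soil mass per ha = BD * depth * 100000 = 1.26 * 23 * 100000 = 2898000 kg
Step 2: Total N pool = soil mass * N%/100 = 2898000 * 0.063/100 = 1825.74 kg/ha
Step 3: N mineralized = N pool * rate%/100 = 1825.74 * 4.0/100 = 73.0 kg/ha/yr

73.0


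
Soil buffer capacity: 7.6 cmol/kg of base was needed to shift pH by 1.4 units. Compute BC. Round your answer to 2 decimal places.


Step 1: BC = change in base / change in pH
Step 2: BC = 7.6 / 1.4
Step 3: BC = 5.43 cmol/(kg*pH unit)

5.43


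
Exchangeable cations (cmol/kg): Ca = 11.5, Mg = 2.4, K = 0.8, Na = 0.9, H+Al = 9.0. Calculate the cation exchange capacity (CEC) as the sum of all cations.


Step 1: CEC = Ca + Mg + K + Na + (H+Al)
Step 2: CEC = 11.5 + 2.4 + 0.8 + 0.9 + 9.0
Step 3: CEC = 24.6 cmol/kg

24.6


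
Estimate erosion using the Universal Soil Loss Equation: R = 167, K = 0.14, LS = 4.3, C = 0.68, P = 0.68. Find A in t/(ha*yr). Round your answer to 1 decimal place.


Step 1: A = R * K * LS * C * P
Step 2: R * K = 167 * 0.14 = 23.38
Step 3: (R*K) * LS = 23.38 * 4.3 = 100.534
Step 4: * C * P = 100.534 * 0.68 * 0.68 = 46.5
Step 5: A = 46.5 t/(ha*yr)

46.5
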